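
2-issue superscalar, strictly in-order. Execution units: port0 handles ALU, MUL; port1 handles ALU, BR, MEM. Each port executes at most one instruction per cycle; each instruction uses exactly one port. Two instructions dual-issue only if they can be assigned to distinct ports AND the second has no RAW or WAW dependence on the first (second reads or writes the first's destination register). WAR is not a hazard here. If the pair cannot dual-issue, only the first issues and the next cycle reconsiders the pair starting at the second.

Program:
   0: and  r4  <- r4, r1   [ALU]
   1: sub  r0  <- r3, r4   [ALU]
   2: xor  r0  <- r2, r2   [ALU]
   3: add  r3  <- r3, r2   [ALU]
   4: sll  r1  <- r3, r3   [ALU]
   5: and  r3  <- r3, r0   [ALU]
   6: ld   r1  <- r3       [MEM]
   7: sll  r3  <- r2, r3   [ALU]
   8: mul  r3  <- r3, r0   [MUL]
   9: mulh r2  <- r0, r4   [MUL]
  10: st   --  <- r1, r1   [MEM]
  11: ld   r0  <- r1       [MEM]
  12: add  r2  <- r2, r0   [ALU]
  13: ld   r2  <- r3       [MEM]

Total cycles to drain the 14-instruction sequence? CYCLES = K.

#0 head=0: and i0 RAW r4
#1 head=1: sub i1 WAW r0
#2 head=2: xor/add i2/i3 2-wide
#3 head=4: sll/and i4/i5 2-wide
#4 head=6: ld/sll i6/i7 2-wide
#5 head=8: mul i8 no-port MUL/MUL
#6 head=9: mulh/st i9/i10 2-wide
#7 head=11: ld i11 RAW r0
#8 head=12: add i12 WAW r2
#9 head=13: ld i13 tail

CYCLES = 10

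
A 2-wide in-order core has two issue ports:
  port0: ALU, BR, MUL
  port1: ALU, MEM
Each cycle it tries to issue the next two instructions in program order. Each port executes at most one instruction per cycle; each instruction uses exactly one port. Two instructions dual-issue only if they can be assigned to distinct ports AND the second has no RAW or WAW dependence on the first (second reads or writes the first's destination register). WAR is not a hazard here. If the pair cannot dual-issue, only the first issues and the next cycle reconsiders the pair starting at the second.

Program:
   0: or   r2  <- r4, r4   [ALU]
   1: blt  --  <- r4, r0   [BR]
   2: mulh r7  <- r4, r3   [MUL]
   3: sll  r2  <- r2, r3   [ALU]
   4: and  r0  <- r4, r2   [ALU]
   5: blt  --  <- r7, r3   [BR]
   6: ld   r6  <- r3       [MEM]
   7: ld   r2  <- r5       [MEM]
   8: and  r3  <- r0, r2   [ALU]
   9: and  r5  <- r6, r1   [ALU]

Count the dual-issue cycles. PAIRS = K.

  cy0 -> i0/i1 (or;blt) pair
  cy1 -> i2/i3 (mulh;sll) pair
  cy2 -> i4/i5 (and;blt) pair
  cy3 -> i6 (ld) no-port MEM/MEM
  cy4 -> i7 (ld) RAW r2
  cy5 -> i8/i9 (and;and) pair

PAIRS = 4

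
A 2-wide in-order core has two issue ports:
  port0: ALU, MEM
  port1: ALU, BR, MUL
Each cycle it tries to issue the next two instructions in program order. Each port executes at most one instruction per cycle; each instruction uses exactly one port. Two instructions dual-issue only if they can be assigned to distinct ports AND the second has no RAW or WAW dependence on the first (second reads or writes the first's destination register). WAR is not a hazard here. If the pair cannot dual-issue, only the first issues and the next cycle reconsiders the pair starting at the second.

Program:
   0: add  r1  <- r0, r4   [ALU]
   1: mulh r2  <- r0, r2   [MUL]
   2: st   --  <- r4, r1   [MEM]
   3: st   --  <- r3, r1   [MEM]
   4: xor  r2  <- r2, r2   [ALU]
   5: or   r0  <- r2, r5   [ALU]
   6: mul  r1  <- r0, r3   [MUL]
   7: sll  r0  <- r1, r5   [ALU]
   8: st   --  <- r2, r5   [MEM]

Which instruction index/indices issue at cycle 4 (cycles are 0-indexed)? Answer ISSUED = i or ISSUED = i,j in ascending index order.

ISSUED = 6

t=0 i0,i1:add mulh ; pair
t=1 i2:st ; no-port MEM/MEM
t=2 i3,i4:st xor ; pair
t=3 i5:or ; RAW r0
t=4 i6:mul ; RAW r1
t=5 i7,i8:sll st ; pair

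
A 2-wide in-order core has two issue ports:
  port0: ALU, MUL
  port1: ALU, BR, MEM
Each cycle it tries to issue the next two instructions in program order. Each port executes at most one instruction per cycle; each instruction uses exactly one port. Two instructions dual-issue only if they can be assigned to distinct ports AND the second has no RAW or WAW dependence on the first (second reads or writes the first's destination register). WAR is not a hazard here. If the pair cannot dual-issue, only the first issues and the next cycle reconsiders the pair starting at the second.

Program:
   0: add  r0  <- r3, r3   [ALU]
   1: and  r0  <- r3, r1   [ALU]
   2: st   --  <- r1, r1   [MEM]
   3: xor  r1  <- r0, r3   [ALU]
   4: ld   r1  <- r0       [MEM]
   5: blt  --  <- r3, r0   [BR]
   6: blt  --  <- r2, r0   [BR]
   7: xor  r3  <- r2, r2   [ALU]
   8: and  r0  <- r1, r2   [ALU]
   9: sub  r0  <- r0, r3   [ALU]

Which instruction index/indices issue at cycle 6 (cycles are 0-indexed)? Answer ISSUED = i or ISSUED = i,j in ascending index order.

[0] i0  add.ALU  -- WAW r0
[1] i1+i2  and.ALU;st.MEM  -- dual
[2] i3  xor.ALU  -- WAW r1
[3] i4  ld.MEM  -- no-port MEM/BR
[4] i5  blt.BR  -- no-port BR/BR
[5] i6+i7  blt.BR;xor.ALU  -- dual
[6] i8  and.ALU  -- RAW+WAW r0
[7] i9  sub.ALU  -- tail

ISSUED = 8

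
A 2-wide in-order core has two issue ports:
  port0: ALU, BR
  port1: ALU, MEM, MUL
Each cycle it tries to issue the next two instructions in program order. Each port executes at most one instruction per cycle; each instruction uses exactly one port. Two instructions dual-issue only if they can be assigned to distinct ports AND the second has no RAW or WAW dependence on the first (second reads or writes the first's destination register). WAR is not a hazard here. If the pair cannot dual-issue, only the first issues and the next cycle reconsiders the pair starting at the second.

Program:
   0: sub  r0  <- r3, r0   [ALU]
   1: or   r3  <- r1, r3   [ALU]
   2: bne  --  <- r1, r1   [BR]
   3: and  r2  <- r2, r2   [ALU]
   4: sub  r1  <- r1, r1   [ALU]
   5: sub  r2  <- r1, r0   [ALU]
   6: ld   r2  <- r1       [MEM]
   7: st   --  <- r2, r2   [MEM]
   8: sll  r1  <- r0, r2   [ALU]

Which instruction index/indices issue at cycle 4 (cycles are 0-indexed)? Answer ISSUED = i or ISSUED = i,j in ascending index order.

t=0 i0&i1:sub;or ; 2-wide
t=1 i2&i3:bne;and ; 2-wide
t=2 i4:sub ; RAW r1
t=3 i5:sub ; WAW r2
t=4 i6:ld ; no-port MEM/MEM
t=5 i7&i8:st;sll ; 2-wide

ISSUED = 6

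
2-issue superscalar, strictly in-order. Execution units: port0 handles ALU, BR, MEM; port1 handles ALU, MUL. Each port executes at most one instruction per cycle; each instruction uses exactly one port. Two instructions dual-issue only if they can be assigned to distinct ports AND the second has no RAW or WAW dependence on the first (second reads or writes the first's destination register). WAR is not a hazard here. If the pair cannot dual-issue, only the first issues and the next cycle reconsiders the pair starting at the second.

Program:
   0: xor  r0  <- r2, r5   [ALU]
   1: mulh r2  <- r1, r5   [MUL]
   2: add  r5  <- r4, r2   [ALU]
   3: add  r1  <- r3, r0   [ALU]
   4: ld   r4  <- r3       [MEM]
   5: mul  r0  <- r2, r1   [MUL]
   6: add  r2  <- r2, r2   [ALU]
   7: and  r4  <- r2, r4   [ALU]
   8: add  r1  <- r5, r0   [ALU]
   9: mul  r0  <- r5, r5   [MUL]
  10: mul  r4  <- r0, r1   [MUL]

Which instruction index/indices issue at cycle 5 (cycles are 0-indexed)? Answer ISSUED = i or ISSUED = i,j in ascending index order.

#0 head=0: xor;mulh i0/i1 dual
#1 head=2: add;add i2/i3 dual
#2 head=4: ld;mul i4/i5 dual
#3 head=6: add i6 RAW r2
#4 head=7: and;add i7/i8 dual
#5 head=9: mul i9 no-port MUL/MUL
#6 head=10: mul i10 tail

ISSUED = 9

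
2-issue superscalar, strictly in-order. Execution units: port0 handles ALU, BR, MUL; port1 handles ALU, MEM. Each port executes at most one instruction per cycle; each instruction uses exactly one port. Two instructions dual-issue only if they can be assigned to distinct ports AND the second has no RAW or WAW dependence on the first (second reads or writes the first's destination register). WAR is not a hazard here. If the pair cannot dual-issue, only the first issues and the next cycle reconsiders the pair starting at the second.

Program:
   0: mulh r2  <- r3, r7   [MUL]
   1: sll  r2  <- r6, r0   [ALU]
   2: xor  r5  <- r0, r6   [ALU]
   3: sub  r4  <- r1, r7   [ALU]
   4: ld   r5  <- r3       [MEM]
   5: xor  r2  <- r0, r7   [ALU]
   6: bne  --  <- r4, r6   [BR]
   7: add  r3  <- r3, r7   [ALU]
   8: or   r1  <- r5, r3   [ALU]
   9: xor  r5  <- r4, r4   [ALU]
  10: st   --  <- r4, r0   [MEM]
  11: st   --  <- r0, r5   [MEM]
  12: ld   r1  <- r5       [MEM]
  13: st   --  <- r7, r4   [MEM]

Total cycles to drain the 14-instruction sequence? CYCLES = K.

0. mulh @i0  | WAW r2
1. sll/xor @i1,i2  | dual
2. sub/ld @i3,i4  | dual
3. xor/bne @i5,i6  | dual
4. add @i7  | RAW r3
5. or/xor @i8,i9  | dual
6. st @i10  | no-port MEM/MEM
7. st @i11  | no-port MEM/MEM
8. ld @i12  | no-port MEM/MEM
9. st @i13  | tail

CYCLES = 10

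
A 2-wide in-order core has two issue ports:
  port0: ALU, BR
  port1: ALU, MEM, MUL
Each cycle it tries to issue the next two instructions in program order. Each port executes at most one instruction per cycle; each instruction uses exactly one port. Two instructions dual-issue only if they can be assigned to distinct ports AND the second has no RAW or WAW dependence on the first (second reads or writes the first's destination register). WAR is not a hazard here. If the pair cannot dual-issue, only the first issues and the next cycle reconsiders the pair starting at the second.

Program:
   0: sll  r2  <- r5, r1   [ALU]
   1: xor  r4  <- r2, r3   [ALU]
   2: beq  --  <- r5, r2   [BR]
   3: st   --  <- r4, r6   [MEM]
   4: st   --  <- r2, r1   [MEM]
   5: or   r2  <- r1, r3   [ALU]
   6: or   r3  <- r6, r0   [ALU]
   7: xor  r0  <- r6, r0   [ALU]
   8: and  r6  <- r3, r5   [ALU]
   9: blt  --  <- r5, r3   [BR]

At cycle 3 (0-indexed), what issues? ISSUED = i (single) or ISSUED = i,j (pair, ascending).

#0 head=0: sll.ALU i0 RAW r2
#1 head=1: xor.ALU+beq.BR i1/i2 pair
#2 head=3: st.MEM i3 no-port MEM/MEM
#3 head=4: st.MEM+or.ALU i4/i5 pair
#4 head=6: or.ALU+xor.ALU i6/i7 pair
#5 head=8: and.ALU+blt.BR i8/i9 pair

ISSUED = 4,5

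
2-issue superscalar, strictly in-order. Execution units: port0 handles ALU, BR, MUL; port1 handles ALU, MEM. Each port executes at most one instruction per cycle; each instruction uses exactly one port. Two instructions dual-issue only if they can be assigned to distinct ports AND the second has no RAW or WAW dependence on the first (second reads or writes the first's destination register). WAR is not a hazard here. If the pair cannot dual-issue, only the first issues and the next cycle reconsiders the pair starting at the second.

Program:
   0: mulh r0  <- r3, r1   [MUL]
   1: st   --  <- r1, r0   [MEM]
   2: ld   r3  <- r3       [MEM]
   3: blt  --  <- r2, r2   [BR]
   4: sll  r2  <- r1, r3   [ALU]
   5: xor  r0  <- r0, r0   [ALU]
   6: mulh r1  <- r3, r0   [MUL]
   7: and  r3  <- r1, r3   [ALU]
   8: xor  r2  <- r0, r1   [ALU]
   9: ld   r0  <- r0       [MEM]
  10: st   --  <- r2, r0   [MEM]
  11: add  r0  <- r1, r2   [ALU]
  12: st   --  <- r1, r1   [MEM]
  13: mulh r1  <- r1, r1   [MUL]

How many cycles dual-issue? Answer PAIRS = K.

[0] i0  mulh  -- RAW r0
[1] i1  st  -- no-port MEM/MEM
[2] i2&i3  ld+blt  -- pair
[3] i4&i5  sll+xor  -- pair
[4] i6  mulh  -- RAW r1
[5] i7&i8  and+xor  -- pair
[6] i9  ld  -- no-port MEM/MEM
[7] i10&i11  st+add  -- pair
[8] i12&i13  st+mulh  -- pair

PAIRS = 5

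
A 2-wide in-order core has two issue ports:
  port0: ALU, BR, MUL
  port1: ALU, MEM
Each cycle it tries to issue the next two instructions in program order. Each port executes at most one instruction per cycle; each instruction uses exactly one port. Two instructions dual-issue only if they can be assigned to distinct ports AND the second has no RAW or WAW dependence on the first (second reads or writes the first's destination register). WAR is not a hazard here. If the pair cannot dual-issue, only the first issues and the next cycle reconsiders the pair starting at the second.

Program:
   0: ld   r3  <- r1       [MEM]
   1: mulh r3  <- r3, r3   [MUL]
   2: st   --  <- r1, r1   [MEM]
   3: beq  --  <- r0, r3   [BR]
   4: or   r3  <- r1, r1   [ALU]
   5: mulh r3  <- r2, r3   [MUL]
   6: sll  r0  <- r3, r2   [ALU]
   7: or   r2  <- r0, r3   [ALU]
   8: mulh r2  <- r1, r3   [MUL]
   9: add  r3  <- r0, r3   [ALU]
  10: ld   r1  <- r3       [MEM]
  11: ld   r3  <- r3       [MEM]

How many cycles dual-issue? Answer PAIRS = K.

PAIRS = 3

t=0 i0:ld.MEM ; RAW+WAW r3
t=1 i1+i2:mulh.MUL/st.MEM ; 2-wide
t=2 i3+i4:beq.BR/or.ALU ; 2-wide
t=3 i5:mulh.MUL ; RAW r3
t=4 i6:sll.ALU ; RAW r0
t=5 i7:or.ALU ; WAW r2
t=6 i8+i9:mulh.MUL/add.ALU ; 2-wide
t=7 i10:ld.MEM ; no-port MEM/MEM
t=8 i11:ld.MEM ; tail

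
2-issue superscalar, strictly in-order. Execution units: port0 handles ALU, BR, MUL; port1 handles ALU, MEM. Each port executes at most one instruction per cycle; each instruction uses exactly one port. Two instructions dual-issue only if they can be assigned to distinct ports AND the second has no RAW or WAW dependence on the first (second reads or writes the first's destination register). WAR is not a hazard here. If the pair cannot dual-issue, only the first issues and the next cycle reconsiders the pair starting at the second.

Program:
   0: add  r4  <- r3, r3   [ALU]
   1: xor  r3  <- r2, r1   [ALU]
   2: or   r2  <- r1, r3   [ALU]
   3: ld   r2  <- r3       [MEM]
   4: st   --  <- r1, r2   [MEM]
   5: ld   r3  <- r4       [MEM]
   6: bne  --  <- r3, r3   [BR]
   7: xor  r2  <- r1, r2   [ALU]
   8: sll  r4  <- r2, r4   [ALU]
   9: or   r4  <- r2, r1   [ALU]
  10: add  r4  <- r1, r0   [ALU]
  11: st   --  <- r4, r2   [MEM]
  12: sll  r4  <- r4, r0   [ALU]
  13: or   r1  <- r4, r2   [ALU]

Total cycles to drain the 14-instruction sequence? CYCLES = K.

[0] i0&i1  add xor  -- 2-wide
[1] i2  or  -- WAW r2
[2] i3  ld  -- no-port MEM/MEM
[3] i4  st  -- no-port MEM/MEM
[4] i5  ld  -- RAW r3
[5] i6&i7  bne xor  -- 2-wide
[6] i8  sll  -- WAW r4
[7] i9  or  -- WAW r4
[8] i10  add  -- RAW r4
[9] i11&i12  st sll  -- 2-wide
[10] i13  or  -- tail

CYCLES = 11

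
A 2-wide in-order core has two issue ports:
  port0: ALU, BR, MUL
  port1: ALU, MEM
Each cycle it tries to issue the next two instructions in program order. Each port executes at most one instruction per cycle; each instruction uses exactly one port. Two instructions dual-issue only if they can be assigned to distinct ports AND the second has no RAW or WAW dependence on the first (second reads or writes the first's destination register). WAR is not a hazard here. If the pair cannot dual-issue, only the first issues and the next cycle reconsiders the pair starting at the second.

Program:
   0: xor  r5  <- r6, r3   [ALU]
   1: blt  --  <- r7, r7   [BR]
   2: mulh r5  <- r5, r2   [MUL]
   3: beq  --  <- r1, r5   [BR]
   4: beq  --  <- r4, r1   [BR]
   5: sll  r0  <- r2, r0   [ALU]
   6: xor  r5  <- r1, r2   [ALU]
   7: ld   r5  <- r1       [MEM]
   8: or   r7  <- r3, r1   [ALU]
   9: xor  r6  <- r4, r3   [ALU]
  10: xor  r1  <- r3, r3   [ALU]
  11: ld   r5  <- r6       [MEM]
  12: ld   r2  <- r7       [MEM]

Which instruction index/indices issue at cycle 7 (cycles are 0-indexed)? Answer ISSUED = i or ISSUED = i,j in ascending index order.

ISSUED = 11

  cy0 -> i0/i1 (xor.ALU blt.BR) pair
  cy1 -> i2 (mulh.MUL) no-port MUL/BR
  cy2 -> i3 (beq.BR) no-port BR/BR
  cy3 -> i4/i5 (beq.BR sll.ALU) pair
  cy4 -> i6 (xor.ALU) WAW r5
  cy5 -> i7/i8 (ld.MEM or.ALU) pair
  cy6 -> i9/i10 (xor.ALU xor.ALU) pair
  cy7 -> i11 (ld.MEM) no-port MEM/MEM
  cy8 -> i12 (ld.MEM) tail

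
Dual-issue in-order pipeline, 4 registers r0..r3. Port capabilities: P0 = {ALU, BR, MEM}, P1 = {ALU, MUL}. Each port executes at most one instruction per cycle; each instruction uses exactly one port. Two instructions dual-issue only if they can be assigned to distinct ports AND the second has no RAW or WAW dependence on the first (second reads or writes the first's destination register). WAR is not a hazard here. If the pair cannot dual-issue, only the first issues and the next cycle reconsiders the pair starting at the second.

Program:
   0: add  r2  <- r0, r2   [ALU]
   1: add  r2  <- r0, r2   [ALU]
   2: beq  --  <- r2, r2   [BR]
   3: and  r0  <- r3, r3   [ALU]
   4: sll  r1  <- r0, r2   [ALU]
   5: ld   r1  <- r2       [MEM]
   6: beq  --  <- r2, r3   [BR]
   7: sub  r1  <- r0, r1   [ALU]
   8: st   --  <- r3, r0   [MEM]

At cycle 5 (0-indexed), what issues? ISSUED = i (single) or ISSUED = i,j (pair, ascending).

#0 head=0: add.ALU i0 RAW+WAW r2
#1 head=1: add.ALU i1 RAW r2
#2 head=2: beq.BR;and.ALU i2/i3 pair
#3 head=4: sll.ALU i4 WAW r1
#4 head=5: ld.MEM i5 no-port MEM/BR
#5 head=6: beq.BR;sub.ALU i6/i7 pair
#6 head=8: st.MEM i8 tail

ISSUED = 6,7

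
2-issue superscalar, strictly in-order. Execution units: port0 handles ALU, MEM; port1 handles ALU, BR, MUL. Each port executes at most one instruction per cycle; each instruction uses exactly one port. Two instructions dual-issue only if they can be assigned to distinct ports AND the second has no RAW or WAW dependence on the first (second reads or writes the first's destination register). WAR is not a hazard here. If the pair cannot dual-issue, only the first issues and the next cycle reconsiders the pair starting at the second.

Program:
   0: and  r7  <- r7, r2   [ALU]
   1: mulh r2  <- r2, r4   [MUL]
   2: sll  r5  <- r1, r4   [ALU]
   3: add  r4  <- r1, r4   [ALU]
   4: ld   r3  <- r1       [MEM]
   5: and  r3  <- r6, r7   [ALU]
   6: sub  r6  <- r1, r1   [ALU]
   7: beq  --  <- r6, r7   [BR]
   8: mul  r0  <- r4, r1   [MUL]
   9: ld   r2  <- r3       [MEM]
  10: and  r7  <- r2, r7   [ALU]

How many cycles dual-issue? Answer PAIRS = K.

PAIRS = 4

#0 head=0: and.ALU mulh.MUL i0/i1 2-wide
#1 head=2: sll.ALU add.ALU i2/i3 2-wide
#2 head=4: ld.MEM i4 WAW r3
#3 head=5: and.ALU sub.ALU i5/i6 2-wide
#4 head=7: beq.BR i7 no-port BR/MUL
#5 head=8: mul.MUL ld.MEM i8/i9 2-wide
#6 head=10: and.ALU i10 tail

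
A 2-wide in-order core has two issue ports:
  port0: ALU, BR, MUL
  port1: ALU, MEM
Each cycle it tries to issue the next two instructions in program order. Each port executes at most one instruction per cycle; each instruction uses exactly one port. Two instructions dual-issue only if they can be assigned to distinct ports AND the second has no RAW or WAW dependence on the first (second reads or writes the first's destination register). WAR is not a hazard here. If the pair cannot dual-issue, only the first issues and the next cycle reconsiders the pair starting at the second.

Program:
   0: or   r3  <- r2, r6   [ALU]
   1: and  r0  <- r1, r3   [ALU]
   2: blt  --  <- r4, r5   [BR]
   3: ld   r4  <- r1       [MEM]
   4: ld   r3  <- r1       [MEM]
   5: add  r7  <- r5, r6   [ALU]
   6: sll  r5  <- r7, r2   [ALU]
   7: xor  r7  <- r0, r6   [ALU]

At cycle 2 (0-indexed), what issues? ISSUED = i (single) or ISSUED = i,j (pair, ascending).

  cy0 -> i0 (or) RAW r3
  cy1 -> i1,i2 (and/blt) 2-wide
  cy2 -> i3 (ld) no-port MEM/MEM
  cy3 -> i4,i5 (ld/add) 2-wide
  cy4 -> i6,i7 (sll/xor) 2-wide

ISSUED = 3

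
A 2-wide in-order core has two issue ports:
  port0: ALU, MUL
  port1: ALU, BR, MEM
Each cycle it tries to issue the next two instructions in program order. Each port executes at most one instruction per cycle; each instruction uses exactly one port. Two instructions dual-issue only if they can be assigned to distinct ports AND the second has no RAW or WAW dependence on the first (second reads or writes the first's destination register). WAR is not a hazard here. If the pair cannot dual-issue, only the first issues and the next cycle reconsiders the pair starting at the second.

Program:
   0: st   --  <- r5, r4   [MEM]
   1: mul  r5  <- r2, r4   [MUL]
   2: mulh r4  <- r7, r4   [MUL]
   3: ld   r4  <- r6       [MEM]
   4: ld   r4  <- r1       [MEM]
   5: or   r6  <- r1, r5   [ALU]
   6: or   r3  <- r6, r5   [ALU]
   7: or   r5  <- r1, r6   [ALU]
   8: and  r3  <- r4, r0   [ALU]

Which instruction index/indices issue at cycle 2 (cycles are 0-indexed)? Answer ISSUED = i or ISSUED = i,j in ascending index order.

t=0 i0,i1:st.MEM;mul.MUL ; dual
t=1 i2:mulh.MUL ; WAW r4
t=2 i3:ld.MEM ; no-port MEM/MEM
t=3 i4,i5:ld.MEM;or.ALU ; dual
t=4 i6,i7:or.ALU;or.ALU ; dual
t=5 i8:and.ALU ; tail

ISSUED = 3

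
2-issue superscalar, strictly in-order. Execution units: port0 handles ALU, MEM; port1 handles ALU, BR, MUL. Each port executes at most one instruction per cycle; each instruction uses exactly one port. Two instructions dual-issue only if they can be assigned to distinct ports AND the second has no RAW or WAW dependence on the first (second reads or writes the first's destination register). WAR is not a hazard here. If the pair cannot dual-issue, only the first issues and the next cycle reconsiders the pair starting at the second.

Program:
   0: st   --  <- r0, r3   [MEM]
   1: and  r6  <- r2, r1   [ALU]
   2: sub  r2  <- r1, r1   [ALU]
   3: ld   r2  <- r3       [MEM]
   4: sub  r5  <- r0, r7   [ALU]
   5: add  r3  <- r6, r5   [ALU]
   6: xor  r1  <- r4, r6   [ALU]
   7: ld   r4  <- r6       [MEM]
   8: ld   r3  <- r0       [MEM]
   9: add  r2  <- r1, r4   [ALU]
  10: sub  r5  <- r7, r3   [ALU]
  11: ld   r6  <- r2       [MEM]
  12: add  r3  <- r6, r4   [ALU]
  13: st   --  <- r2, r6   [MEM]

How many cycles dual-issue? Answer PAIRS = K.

PAIRS = 6

  cy0 -> i0,i1 (st.MEM+and.ALU) dual
  cy1 -> i2 (sub.ALU) WAW r2
  cy2 -> i3,i4 (ld.MEM+sub.ALU) dual
  cy3 -> i5,i6 (add.ALU+xor.ALU) dual
  cy4 -> i7 (ld.MEM) no-port MEM/MEM
  cy5 -> i8,i9 (ld.MEM+add.ALU) dual
  cy6 -> i10,i11 (sub.ALU+ld.MEM) dual
  cy7 -> i12,i13 (add.ALU+st.MEM) dual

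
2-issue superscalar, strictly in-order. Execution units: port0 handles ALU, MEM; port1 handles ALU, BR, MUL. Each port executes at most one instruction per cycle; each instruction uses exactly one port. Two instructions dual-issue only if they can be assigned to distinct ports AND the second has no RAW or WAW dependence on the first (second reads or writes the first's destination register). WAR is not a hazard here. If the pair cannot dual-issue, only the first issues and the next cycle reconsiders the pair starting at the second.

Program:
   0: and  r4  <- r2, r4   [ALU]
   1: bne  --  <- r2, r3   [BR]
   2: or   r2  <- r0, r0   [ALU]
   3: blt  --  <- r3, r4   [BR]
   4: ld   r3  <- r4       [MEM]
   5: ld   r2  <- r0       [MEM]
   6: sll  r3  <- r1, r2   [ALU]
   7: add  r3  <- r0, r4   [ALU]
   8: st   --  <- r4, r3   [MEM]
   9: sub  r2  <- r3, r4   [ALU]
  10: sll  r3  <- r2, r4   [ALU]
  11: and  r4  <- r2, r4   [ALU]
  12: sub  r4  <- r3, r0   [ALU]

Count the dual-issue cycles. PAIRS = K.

PAIRS = 4

t=0 i0,i1:and+bne ; 2-wide
t=1 i2,i3:or+blt ; 2-wide
t=2 i4:ld ; no-port MEM/MEM
t=3 i5:ld ; RAW r2
t=4 i6:sll ; WAW r3
t=5 i7:add ; RAW r3
t=6 i8,i9:st+sub ; 2-wide
t=7 i10,i11:sll+and ; 2-wide
t=8 i12:sub ; tail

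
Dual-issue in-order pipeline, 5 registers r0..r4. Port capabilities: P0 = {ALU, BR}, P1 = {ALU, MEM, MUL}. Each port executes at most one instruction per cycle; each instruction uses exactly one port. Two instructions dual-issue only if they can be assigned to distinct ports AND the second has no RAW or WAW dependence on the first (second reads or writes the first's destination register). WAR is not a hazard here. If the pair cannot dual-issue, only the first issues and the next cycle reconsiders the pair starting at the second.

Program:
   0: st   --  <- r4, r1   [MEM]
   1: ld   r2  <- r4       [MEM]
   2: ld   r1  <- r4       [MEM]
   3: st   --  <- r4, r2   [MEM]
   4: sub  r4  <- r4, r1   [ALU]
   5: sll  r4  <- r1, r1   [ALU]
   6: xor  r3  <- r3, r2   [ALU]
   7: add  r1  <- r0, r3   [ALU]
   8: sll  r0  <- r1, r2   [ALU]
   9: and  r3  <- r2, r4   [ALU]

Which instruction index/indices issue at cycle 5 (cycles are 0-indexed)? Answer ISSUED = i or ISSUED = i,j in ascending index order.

ISSUED = 7

[0] i0  st.MEM  -- no-port MEM/MEM
[1] i1  ld.MEM  -- no-port MEM/MEM
[2] i2  ld.MEM  -- no-port MEM/MEM
[3] i3+i4  st.MEM/sub.ALU  -- 2-wide
[4] i5+i6  sll.ALU/xor.ALU  -- 2-wide
[5] i7  add.ALU  -- RAW r1
[6] i8+i9  sll.ALU/and.ALU  -- 2-wide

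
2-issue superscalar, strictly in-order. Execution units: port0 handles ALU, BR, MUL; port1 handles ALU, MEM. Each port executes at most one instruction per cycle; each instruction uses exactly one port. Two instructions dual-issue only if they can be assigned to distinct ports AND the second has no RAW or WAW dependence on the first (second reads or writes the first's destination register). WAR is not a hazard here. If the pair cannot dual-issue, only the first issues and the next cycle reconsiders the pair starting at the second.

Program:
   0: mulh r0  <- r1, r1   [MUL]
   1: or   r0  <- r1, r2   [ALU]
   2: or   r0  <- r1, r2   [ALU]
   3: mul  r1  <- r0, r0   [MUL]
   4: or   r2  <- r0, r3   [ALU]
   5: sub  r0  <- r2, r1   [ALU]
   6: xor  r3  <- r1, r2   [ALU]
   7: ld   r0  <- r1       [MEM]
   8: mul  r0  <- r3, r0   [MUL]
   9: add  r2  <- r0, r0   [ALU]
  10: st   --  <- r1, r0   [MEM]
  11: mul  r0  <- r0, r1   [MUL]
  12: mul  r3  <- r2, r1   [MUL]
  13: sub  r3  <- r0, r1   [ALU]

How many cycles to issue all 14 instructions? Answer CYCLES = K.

CYCLES = 11

c0: i0 mulh.MUL  WAW r0
c1: i1 or.ALU  WAW r0
c2: i2 or.ALU  RAW r0
c3: i3,i4 mul.MUL+or.ALU  dual
c4: i5,i6 sub.ALU+xor.ALU  dual
c5: i7 ld.MEM  RAW+WAW r0
c6: i8 mul.MUL  RAW r0
c7: i9,i10 add.ALU+st.MEM  dual
c8: i11 mul.MUL  no-port MUL/MUL
c9: i12 mul.MUL  WAW r3
c10: i13 sub.ALU  tail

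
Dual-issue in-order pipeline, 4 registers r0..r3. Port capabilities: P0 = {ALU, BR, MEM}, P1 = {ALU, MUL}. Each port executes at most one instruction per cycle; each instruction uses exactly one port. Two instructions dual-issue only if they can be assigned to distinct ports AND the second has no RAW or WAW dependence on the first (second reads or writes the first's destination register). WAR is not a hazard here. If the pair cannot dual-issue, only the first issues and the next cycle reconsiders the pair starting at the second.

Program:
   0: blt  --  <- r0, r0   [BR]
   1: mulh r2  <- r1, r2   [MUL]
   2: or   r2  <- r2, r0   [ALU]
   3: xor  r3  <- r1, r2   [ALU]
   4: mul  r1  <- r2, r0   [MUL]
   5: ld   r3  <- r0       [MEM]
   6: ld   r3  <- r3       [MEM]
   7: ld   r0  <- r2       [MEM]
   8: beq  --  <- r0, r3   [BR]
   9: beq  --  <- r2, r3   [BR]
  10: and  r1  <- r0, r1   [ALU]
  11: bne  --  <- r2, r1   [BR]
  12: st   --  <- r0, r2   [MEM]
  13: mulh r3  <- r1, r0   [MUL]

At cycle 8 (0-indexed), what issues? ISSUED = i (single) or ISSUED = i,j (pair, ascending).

c0: i0+i1 blt.BR/mulh.MUL  2-wide
c1: i2 or.ALU  RAW r2
c2: i3+i4 xor.ALU/mul.MUL  2-wide
c3: i5 ld.MEM  no-port MEM/MEM
c4: i6 ld.MEM  no-port MEM/MEM
c5: i7 ld.MEM  no-port MEM/BR
c6: i8 beq.BR  no-port BR/BR
c7: i9+i10 beq.BR/and.ALU  2-wide
c8: i11 bne.BR  no-port BR/MEM
c9: i12+i13 st.MEM/mulh.MUL  2-wide

ISSUED = 11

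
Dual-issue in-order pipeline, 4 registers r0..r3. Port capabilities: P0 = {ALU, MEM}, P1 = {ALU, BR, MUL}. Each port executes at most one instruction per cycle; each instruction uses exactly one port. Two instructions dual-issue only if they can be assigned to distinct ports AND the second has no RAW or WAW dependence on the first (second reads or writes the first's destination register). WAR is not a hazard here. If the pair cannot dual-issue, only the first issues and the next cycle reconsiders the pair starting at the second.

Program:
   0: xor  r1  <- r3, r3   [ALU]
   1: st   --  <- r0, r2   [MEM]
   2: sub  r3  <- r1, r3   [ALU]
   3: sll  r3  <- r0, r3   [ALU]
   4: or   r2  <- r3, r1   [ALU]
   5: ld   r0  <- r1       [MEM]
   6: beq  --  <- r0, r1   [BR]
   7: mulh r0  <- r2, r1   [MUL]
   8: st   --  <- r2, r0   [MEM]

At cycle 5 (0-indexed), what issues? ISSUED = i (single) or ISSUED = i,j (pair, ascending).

#0 head=0: xor;st i0+i1 dual
#1 head=2: sub i2 RAW+WAW r3
#2 head=3: sll i3 RAW r3
#3 head=4: or;ld i4+i5 dual
#4 head=6: beq i6 no-port BR/MUL
#5 head=7: mulh i7 RAW r0
#6 head=8: st i8 tail

ISSUED = 7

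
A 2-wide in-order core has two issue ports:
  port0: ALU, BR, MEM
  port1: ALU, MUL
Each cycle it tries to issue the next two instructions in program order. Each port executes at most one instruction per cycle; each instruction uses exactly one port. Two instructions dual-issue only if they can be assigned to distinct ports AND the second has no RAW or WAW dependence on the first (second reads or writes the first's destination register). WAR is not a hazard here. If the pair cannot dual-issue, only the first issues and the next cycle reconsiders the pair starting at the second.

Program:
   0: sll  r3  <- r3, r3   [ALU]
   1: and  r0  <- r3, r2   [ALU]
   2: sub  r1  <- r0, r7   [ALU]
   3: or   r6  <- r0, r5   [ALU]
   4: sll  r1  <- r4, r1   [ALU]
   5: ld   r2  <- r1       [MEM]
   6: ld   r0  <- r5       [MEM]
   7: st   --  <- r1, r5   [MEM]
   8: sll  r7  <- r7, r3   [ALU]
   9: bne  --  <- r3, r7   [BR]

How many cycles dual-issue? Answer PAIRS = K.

PAIRS = 2

[0] i0  sll  -- RAW r3
[1] i1  and  -- RAW r0
[2] i2&i3  sub or  -- pair
[3] i4  sll  -- RAW r1
[4] i5  ld  -- no-port MEM/MEM
[5] i6  ld  -- no-port MEM/MEM
[6] i7&i8  st sll  -- pair
[7] i9  bne  -- tail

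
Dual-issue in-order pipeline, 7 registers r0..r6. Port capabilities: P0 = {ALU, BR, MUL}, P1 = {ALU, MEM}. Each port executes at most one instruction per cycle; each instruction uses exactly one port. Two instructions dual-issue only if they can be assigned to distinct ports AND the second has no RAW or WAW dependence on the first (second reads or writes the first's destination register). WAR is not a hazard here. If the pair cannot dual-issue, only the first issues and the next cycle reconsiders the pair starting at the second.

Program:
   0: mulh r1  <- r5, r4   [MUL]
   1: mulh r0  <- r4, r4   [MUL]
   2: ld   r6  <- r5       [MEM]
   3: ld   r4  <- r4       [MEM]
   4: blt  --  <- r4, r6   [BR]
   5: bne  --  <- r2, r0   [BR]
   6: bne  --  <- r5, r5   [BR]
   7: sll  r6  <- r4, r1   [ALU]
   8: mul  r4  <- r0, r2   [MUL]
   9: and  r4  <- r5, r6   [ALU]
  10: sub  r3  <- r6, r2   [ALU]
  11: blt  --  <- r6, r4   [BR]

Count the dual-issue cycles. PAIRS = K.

PAIRS = 3

  cy0 -> i0 (mulh) no-port MUL/MUL
  cy1 -> i1+i2 (mulh;ld) 2-wide
  cy2 -> i3 (ld) RAW r4
  cy3 -> i4 (blt) no-port BR/BR
  cy4 -> i5 (bne) no-port BR/BR
  cy5 -> i6+i7 (bne;sll) 2-wide
  cy6 -> i8 (mul) WAW r4
  cy7 -> i9+i10 (and;sub) 2-wide
  cy8 -> i11 (blt) tail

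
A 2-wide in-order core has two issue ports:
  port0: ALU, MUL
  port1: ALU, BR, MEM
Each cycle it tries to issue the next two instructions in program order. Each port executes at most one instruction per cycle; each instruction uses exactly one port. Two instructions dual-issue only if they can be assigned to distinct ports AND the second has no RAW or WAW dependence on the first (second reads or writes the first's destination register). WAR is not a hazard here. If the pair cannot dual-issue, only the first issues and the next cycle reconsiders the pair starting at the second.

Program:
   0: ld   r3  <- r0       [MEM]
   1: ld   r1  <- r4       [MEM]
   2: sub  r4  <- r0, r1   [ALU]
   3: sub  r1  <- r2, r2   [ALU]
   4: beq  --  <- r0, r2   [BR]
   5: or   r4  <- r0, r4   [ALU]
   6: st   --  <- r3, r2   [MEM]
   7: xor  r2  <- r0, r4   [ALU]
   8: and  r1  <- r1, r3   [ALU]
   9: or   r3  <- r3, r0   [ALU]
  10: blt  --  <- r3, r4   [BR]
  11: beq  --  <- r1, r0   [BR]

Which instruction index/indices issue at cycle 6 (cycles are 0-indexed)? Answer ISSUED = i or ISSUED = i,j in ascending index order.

ISSUED = 10

0. ld @i0  | no-port MEM/MEM
1. ld @i1  | RAW r1
2. sub/sub @i2/i3  | dual
3. beq/or @i4/i5  | dual
4. st/xor @i6/i7  | dual
5. and/or @i8/i9  | dual
6. blt @i10  | no-port BR/BR
7. beq @i11  | tail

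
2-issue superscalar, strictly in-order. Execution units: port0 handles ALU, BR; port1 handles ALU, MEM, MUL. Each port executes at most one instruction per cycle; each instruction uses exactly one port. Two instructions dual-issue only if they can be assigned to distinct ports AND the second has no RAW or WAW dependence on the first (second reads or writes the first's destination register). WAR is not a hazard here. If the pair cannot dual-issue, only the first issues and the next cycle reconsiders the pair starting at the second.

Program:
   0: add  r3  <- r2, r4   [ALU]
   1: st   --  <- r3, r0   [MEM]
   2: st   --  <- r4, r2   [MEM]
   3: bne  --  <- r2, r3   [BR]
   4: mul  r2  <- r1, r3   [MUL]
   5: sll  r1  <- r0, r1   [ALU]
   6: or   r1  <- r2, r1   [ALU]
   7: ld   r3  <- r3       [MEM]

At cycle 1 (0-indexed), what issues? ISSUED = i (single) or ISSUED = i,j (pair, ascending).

#0 head=0: add.ALU i0 RAW r3
#1 head=1: st.MEM i1 no-port MEM/MEM
#2 head=2: st.MEM/bne.BR i2&i3 2-wide
#3 head=4: mul.MUL/sll.ALU i4&i5 2-wide
#4 head=6: or.ALU/ld.MEM i6&i7 2-wide

ISSUED = 1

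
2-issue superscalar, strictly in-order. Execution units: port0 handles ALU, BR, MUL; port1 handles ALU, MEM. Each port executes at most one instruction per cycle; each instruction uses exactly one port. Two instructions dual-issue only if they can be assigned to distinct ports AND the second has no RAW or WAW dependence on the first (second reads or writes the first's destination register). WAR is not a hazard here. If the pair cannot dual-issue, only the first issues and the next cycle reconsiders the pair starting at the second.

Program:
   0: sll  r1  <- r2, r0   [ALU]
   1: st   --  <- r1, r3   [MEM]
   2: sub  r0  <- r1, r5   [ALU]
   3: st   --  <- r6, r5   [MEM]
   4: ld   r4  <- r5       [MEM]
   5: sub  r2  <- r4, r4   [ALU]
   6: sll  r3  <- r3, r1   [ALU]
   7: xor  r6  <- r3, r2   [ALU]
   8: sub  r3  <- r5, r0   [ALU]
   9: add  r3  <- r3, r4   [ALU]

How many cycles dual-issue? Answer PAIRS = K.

  cy0 -> i0 (sll.ALU) RAW r1
  cy1 -> i1+i2 (st.MEM sub.ALU) 2-wide
  cy2 -> i3 (st.MEM) no-port MEM/MEM
  cy3 -> i4 (ld.MEM) RAW r4
  cy4 -> i5+i6 (sub.ALU sll.ALU) 2-wide
  cy5 -> i7+i8 (xor.ALU sub.ALU) 2-wide
  cy6 -> i9 (add.ALU) tail

PAIRS = 3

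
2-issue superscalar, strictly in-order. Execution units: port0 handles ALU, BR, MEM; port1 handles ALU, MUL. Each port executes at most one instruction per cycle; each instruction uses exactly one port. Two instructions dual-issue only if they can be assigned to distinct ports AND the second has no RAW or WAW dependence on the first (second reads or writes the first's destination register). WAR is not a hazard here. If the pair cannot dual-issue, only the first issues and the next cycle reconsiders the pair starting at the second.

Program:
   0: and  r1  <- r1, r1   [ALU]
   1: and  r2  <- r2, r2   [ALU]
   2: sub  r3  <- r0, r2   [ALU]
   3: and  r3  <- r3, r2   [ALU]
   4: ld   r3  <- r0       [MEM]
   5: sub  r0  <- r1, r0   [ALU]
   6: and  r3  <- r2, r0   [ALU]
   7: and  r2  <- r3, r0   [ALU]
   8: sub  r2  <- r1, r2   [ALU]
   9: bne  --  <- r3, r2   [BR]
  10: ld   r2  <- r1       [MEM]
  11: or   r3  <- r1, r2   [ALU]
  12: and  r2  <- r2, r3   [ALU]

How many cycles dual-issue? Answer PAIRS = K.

t=0 i0,i1:and;and ; pair
t=1 i2:sub ; RAW+WAW r3
t=2 i3:and ; WAW r3
t=3 i4,i5:ld;sub ; pair
t=4 i6:and ; RAW r3
t=5 i7:and ; RAW+WAW r2
t=6 i8:sub ; RAW r2
t=7 i9:bne ; no-port BR/MEM
t=8 i10:ld ; RAW r2
t=9 i11:or ; RAW r3
t=10 i12:and ; tail

PAIRS = 2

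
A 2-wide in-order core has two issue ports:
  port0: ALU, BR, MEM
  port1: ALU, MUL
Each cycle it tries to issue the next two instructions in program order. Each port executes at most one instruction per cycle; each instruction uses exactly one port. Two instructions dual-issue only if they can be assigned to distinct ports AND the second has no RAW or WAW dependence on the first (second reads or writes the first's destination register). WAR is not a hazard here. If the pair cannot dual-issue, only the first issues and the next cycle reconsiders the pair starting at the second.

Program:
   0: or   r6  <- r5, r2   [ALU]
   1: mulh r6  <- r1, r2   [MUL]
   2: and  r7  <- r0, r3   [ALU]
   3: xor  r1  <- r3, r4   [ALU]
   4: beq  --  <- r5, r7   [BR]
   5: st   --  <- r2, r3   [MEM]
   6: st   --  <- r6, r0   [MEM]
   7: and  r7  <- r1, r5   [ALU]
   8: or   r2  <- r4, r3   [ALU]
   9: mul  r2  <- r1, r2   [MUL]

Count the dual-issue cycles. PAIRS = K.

[0] i0  or.ALU  -- WAW r6
[1] i1&i2  mulh.MUL and.ALU  -- 2-wide
[2] i3&i4  xor.ALU beq.BR  -- 2-wide
[3] i5  st.MEM  -- no-port MEM/MEM
[4] i6&i7  st.MEM and.ALU  -- 2-wide
[5] i8  or.ALU  -- RAW+WAW r2
[6] i9  mul.MUL  -- tail

PAIRS = 3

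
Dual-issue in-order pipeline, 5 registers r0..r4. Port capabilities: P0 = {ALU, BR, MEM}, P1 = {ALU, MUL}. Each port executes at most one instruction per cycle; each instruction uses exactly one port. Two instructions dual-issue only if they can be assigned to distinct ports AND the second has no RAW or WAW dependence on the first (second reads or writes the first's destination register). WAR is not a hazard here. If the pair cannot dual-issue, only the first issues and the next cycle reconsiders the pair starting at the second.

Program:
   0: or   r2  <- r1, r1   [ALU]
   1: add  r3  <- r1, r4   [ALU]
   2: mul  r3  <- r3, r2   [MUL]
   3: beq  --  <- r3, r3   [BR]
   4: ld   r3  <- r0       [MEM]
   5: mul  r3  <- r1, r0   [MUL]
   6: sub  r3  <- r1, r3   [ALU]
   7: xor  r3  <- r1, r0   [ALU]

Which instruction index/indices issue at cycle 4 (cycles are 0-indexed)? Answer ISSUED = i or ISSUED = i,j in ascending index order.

ISSUED = 5

[0] i0+i1  or.ALU;add.ALU  -- dual
[1] i2  mul.MUL  -- RAW r3
[2] i3  beq.BR  -- no-port BR/MEM
[3] i4  ld.MEM  -- WAW r3
[4] i5  mul.MUL  -- RAW+WAW r3
[5] i6  sub.ALU  -- WAW r3
[6] i7  xor.ALU  -- tail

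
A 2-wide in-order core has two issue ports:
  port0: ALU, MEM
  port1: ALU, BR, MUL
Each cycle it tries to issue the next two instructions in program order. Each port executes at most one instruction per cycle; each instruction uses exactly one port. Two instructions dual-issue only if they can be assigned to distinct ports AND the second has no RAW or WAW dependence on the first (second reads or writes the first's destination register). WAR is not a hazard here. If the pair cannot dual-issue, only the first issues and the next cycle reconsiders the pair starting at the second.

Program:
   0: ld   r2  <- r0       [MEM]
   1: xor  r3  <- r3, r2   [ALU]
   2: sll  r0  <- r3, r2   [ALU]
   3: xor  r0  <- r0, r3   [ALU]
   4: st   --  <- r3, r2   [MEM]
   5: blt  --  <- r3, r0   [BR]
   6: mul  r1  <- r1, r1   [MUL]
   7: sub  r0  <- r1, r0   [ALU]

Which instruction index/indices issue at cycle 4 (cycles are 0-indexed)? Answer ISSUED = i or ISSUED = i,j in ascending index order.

ISSUED = 5

  cy0 -> i0 (ld.MEM) RAW r2
  cy1 -> i1 (xor.ALU) RAW r3
  cy2 -> i2 (sll.ALU) RAW+WAW r0
  cy3 -> i3&i4 (xor.ALU+st.MEM) pair
  cy4 -> i5 (blt.BR) no-port BR/MUL
  cy5 -> i6 (mul.MUL) RAW r1
  cy6 -> i7 (sub.ALU) tail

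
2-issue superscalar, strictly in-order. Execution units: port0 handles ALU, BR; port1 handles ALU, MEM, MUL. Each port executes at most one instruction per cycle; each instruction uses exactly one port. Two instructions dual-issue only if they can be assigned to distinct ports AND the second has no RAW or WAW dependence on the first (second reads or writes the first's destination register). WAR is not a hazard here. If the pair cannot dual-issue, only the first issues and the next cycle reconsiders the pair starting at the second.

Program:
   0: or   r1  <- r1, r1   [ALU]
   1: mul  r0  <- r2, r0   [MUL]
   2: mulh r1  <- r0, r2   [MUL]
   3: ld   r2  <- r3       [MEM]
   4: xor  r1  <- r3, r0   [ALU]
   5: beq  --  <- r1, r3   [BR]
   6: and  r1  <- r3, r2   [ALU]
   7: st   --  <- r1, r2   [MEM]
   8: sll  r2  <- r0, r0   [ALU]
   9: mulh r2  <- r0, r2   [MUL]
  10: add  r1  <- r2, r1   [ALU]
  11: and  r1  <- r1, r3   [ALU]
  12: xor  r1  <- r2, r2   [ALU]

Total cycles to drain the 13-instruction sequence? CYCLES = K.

0. or/mul @i0,i1  | pair
1. mulh @i2  | no-port MUL/MEM
2. ld/xor @i3,i4  | pair
3. beq/and @i5,i6  | pair
4. st/sll @i7,i8  | pair
5. mulh @i9  | RAW r2
6. add @i10  | RAW+WAW r1
7. and @i11  | WAW r1
8. xor @i12  | tail

CYCLES = 9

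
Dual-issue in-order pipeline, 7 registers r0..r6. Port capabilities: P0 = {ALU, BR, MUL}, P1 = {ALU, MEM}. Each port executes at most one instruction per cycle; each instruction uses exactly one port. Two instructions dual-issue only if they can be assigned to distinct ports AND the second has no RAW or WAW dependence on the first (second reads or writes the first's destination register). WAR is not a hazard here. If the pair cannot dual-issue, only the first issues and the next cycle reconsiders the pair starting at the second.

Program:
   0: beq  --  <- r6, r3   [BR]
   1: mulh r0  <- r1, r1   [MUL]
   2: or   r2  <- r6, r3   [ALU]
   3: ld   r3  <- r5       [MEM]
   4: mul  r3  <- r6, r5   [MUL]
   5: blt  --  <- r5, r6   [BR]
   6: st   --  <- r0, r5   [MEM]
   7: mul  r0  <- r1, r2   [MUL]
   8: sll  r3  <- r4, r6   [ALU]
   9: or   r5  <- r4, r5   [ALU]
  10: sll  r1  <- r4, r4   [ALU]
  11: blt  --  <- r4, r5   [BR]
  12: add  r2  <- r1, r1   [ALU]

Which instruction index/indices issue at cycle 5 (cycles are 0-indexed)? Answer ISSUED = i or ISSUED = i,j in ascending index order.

[0] i0  beq  -- no-port BR/MUL
[1] i1,i2  mulh+or  -- pair
[2] i3  ld  -- WAW r3
[3] i4  mul  -- no-port MUL/BR
[4] i5,i6  blt+st  -- pair
[5] i7,i8  mul+sll  -- pair
[6] i9,i10  or+sll  -- pair
[7] i11,i12  blt+add  -- pair

ISSUED = 7,8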